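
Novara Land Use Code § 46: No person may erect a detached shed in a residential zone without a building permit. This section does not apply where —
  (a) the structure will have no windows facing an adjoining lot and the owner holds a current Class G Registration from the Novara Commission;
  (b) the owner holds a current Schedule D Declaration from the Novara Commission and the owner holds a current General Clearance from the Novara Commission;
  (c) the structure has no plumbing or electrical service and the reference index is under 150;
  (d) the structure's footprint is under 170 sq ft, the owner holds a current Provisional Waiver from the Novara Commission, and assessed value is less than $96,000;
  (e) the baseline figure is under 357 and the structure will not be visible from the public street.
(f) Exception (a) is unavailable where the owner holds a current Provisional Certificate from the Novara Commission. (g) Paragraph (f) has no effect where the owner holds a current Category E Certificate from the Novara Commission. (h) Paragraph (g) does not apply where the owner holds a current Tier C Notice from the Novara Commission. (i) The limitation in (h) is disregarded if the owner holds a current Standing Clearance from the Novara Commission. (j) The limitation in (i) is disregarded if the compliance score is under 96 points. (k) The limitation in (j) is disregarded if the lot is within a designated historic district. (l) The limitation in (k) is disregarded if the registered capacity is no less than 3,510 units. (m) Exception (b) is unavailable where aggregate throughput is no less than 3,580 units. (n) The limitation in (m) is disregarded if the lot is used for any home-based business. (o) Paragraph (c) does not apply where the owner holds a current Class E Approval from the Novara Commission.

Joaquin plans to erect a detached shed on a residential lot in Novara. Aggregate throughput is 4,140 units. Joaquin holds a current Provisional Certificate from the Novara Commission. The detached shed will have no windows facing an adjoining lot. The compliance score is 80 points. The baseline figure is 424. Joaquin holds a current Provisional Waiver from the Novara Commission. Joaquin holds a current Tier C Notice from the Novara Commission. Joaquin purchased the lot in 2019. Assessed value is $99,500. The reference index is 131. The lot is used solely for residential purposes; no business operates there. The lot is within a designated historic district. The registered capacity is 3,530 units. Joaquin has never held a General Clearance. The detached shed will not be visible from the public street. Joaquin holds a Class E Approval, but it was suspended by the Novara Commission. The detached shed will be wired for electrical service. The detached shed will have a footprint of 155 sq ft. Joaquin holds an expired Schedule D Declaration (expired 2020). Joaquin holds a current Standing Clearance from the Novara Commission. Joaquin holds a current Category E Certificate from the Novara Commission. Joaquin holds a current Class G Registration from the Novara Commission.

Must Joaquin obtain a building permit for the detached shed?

Yes — Joaquin must obtain a building permit.

All of (a)'s requirements are met (no windows face an adjoining lot; a current Class G Registration is held). But: (f) operates — a current Provisional Certificate is held. (g) would limit (f) — a current Category E Certificate is held — but (h) sets (g) aside: (h) operates against (g): a current Tier C Notice is held. (i) operates (a current Standing Clearance is held), but yields to (j): (j) is triggered — the compliance score is 80 points, under the 96 points limit. (k) would limit (j) — the lot is in a historic district — but (l) sets (k) aside: (l) operates against (k): the registered capacity is 3,530 units, meeting the 3,510 units threshold. (a) is therefore removed.
Exception (b) does not apply: the Schedule D Declaration is not current.
Exception (c) fails — electrical service is planned.
Exception (d) fails — assessed value is $99,500, not less than $96,000.
Exception (e) does not apply: the baseline figure is 424, not under 357.
No exception is made out. Joaquin falls within the general rule.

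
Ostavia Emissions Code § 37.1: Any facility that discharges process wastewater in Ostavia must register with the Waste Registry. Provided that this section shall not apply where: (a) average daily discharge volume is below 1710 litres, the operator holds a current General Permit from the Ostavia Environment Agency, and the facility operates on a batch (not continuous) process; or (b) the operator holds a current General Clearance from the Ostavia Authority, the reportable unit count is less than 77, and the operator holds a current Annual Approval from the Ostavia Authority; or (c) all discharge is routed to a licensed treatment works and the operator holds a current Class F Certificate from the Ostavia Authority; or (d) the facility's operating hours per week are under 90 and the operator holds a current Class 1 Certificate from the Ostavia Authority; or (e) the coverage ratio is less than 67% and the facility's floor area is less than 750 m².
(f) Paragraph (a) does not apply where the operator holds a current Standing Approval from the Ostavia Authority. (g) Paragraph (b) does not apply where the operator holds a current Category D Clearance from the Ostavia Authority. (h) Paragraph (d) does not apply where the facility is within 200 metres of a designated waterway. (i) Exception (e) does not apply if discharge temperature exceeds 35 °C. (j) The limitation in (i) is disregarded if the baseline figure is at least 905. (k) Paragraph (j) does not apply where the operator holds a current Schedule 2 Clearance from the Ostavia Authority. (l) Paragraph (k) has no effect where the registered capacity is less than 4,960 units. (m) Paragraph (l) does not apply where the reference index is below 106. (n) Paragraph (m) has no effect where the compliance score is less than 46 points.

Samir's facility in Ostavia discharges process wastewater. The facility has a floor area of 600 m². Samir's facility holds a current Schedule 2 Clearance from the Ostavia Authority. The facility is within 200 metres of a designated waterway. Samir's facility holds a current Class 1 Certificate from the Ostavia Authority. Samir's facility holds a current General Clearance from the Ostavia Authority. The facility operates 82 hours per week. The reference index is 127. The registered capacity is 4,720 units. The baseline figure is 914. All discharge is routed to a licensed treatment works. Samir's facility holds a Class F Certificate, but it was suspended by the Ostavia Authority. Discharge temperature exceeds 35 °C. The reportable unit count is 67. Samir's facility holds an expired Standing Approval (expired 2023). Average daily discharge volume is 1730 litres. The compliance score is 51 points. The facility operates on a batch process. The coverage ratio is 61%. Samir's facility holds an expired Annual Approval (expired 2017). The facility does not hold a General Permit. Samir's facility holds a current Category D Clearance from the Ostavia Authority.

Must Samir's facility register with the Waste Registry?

No — exception (e) applies; Samir's facility is not required to register with the Waste Registry.

Exception (a) fails — average daily discharge volume is 1730 litres, not below 1710 litres.
Exception (b) fails — no current Annual Approval is held.
Exception (c) requires that the operator holds a current Class F Certificate from the Ostavia Authority; but no current Class F Certificate is held, so (c) is unavailable.
All of (d)'s requirements are met (the facility's operating hours per week are 82, under the 90 limit; a current Class 1 Certificate is held). Turning to paragraph (h): (h) operates against (d): the facility is within 200 m of a designated waterway. Exception (d) does not apply.
Exception (e)'s conditions are all satisfied: the coverage ratio is 61%, less than the 67% limit; the facility's floor area is 600 m², less than the 750 m² limit. Considering the limiting provisions: (i) would limit (e) — discharge temperature exceeds 35 °C — but (j) sets (i) aside: (j) is engaged — the baseline figure is 914, meeting the 905 threshold. (k) is engaged (a current Schedule 2 Clearance is held), but is overridden by (l): (l) is triggered — the registered capacity is 4,720 units, less than the 4,960 units limit. (m) does not operate here (the reference index is 127, not below 106), so (l) stands. (e) remains available.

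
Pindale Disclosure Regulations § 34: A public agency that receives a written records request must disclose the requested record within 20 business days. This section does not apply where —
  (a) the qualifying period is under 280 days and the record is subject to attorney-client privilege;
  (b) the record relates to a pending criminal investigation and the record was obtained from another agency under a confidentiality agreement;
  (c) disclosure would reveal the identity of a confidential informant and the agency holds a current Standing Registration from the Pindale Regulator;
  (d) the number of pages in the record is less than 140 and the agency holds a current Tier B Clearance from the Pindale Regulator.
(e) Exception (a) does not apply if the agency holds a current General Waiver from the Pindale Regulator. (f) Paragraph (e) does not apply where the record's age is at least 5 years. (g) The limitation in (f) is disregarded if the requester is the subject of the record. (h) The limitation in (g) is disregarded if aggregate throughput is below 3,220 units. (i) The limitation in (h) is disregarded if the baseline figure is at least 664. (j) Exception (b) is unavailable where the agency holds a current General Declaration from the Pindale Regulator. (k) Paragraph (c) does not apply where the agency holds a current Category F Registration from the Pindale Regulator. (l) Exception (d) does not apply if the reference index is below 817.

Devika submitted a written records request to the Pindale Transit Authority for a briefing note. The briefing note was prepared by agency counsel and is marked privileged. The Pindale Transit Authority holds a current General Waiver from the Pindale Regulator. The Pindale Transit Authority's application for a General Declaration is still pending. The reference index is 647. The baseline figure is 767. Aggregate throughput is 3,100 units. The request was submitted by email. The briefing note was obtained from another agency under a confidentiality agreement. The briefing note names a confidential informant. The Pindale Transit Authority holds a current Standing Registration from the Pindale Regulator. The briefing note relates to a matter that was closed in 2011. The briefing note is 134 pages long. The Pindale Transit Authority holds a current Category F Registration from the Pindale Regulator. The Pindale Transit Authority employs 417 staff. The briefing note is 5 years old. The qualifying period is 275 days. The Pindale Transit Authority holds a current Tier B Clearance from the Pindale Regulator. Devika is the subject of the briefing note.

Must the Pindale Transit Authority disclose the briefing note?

All of (a)'s requirements are met (the qualifying period is 275 days, under the 280 days limit; the briefing note is privileged). However, paragraphs (e)–(i) must be considered: (e) operates — a current General Waiver is held. (f) is engaged (the record's age is 5 years, meeting the 5 years threshold), but yields to (g): (g) applies — Devika is the subject of the briefing note. (h) would limit (g) — aggregate throughput is 3,100 units, below the 3,220 units limit — but (i) sets (h) aside: (i) operates — the baseline figure is 767, meeting the 664 threshold. So (a) is unavailable.
Exception (b) does not apply: the briefing note relates to a closed matter.
Exception (c) is satisfied on its face — the briefing note names a confidential informant; a current Standing Registration is held. But applying paragraph (k): (k) is engaged — a current Category F Registration is held. So (c) is unavailable.
Exception (d)'s conditions are all satisfied: the number of pages in the record is 134, less than the 140 limit; a current Tier B Clearance is held. However, paragraph (l) must be considered: (l) is triggered — the reference index is 647, below the 817 limit. (d) is therefore removed.
None of the exceptions is available; § 34 applies in full.

Yes — the Pindale Transit Authority must disclose the briefing note.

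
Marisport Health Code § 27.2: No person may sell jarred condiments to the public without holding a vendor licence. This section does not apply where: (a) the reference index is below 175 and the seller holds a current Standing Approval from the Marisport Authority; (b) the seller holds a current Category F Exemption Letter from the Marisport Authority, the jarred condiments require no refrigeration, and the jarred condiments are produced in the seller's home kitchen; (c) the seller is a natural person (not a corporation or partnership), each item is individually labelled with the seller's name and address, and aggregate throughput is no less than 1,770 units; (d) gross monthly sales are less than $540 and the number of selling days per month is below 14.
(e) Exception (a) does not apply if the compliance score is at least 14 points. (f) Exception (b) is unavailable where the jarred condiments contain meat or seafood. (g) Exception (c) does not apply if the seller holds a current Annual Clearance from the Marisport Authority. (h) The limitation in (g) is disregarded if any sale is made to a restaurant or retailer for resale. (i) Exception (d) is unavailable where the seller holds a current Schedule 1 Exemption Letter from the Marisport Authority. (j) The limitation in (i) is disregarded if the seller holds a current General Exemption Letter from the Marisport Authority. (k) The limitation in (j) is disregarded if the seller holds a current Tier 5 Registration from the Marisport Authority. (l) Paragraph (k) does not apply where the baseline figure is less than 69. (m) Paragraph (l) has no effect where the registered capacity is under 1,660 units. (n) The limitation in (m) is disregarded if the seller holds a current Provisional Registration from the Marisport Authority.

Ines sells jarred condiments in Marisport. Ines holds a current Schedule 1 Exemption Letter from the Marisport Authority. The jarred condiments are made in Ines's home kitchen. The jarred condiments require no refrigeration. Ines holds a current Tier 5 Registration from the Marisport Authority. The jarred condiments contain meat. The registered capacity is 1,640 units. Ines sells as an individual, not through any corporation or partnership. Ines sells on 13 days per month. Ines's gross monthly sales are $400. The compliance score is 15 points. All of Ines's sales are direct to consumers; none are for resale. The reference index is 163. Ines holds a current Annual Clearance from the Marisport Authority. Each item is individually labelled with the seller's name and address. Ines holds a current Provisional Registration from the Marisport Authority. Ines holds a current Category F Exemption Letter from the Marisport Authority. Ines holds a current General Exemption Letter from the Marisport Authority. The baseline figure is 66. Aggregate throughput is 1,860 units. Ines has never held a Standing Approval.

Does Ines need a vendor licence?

No — exception (d) applies; Ines is not required to hold a vendor licence.

Exception (a) fails — no current Standing Approval is held.
Exception (b): a current Category F Exemption Letter is held; the jarred condiments are shelf-stable; the jarred condiments are home-kitchen produced — every condition holds. Turning to paragraph (f): (f) is engaged — the jarred condiments contain meat. So (b) is unavailable.
Exception (c): the seller is a natural person; items are individually labelled; aggregate throughput is 1,860 units, meeting the 1,770 units threshold — every condition holds. But: (g) is engaged — a current Annual Clearance is held. (h) is inapplicable (no sales are for resale), so (g) stands. So (c) is unavailable.
All of (d)'s requirements are met (gross monthly sales are $400, less than the $540 limit; the number of selling days per month is 13, below the 14 limit). Under paragraphs (i)–(n): (i) applies (a current Schedule 1 Exemption Letter is held), but is set aside by (j): (j) operates against (i): a current General Exemption Letter is held. (k) applies (a current Tier 5 Registration is held), but is displaced by (l): (l) operates against (k): the baseline figure is 66, less than the 69 limit. (m) is engaged (the registered capacity is 1,640 units, under the 1,660 units limit), but is displaced by (n): (n) applies — a current Provisional Registration is held. So (d) applies.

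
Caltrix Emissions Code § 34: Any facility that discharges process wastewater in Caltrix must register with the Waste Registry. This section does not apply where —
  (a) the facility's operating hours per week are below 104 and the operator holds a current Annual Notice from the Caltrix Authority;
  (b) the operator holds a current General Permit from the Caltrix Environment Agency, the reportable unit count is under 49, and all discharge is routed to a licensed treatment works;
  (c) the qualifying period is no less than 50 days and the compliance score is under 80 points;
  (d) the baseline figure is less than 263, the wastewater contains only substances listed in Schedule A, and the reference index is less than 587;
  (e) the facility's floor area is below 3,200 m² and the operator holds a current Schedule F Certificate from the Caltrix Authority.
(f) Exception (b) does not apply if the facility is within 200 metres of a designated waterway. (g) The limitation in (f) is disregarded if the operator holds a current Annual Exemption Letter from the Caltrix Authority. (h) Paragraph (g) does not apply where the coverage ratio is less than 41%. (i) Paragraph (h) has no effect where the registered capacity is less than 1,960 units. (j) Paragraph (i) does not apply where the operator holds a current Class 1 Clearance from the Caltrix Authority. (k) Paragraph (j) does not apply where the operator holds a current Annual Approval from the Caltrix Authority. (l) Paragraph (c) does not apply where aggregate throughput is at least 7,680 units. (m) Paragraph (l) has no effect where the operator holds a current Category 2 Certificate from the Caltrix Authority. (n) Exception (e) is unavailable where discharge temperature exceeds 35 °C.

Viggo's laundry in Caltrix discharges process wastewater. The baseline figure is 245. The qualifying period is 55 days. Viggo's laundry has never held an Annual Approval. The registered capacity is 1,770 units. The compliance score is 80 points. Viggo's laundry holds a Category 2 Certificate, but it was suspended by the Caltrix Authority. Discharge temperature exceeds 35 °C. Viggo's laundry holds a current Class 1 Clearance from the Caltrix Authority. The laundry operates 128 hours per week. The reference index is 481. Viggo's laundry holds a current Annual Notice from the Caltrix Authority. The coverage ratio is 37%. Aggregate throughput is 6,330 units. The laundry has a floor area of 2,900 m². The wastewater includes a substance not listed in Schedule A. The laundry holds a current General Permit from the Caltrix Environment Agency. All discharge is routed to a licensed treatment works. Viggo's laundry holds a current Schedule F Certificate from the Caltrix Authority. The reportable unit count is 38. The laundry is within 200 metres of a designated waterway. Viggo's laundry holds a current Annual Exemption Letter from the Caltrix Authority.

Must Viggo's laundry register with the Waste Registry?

Yes — Viggo's laundry must register with the Waste Registry.

Exception (a) fails — the facility's operating hours per week are 128, not below 104.
Exception (b)'s conditions are all satisfied: a current General Permit is held; the reportable unit count is 38, under the 49 limit; discharge is routed to a licensed treatment works. However, paragraphs (f)–(k) must be considered: (f) operates — the laundry is within 200 m of a designated waterway. (g) would limit (f) — a current Annual Exemption Letter is held — but (h) sets (g) aside: (h) is engaged — the coverage ratio is 37%, less than the 41% limit. (i) would limit (h) — the registered capacity is 1,770 units, less than the 1,960 units limit — but (j) sets (i) aside: (j) is triggered — a current Class 1 Clearance is held. (k) does not operate here (there is no Annual Approval in force), so (j) stands. Exception (b) does not apply.
Exception (c) fails — the compliance score is 80 points, not under 80 points.
Exception (d) fails — the wastewater includes a non-Schedule-A substance.
Exception (e)'s conditions are all satisfied: the facility's floor area is 2,900 m², below the 3,200 m² limit; a current Schedule F Certificate is held. But applying paragraph (n): (n) is triggered — discharge temperature exceeds 35 °C. Exception (e) does not apply.
No exception applies. The general rule governs.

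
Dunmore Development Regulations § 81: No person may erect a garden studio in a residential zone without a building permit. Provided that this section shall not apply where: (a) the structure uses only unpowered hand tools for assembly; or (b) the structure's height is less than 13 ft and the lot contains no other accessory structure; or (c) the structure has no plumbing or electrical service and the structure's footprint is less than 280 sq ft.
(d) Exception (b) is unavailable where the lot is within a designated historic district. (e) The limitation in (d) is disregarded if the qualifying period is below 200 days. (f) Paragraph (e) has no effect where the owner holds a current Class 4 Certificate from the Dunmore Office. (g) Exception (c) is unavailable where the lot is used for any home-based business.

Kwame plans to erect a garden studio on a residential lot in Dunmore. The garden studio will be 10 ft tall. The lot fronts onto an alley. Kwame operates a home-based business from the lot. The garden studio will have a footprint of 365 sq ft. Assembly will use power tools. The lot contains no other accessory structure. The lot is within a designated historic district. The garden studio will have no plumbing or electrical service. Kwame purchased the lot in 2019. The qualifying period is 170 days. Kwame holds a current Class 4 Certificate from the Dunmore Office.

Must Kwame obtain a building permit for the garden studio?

Exception (a) fails — assembly uses power tools.
Exception (b) is satisfied on its face — the structure's height is 10 ft, less than the 13 ft limit; the lot has no other accessory structure. Turning to paragraphs (d)–(f): (d) operates against (b): the lot is in a historic district. (e) operates (the qualifying period is 170 days, below the 200 days limit), but is overridden by (f): (f) applies — a current Class 4 Certificate is held. Exception (b) does not apply.
Exception (c) does not apply: the structure's footprint is 365 sq ft, not less than 280 sq ft.
No exception applies. The general rule governs.

Yes — Kwame must obtain a building permit.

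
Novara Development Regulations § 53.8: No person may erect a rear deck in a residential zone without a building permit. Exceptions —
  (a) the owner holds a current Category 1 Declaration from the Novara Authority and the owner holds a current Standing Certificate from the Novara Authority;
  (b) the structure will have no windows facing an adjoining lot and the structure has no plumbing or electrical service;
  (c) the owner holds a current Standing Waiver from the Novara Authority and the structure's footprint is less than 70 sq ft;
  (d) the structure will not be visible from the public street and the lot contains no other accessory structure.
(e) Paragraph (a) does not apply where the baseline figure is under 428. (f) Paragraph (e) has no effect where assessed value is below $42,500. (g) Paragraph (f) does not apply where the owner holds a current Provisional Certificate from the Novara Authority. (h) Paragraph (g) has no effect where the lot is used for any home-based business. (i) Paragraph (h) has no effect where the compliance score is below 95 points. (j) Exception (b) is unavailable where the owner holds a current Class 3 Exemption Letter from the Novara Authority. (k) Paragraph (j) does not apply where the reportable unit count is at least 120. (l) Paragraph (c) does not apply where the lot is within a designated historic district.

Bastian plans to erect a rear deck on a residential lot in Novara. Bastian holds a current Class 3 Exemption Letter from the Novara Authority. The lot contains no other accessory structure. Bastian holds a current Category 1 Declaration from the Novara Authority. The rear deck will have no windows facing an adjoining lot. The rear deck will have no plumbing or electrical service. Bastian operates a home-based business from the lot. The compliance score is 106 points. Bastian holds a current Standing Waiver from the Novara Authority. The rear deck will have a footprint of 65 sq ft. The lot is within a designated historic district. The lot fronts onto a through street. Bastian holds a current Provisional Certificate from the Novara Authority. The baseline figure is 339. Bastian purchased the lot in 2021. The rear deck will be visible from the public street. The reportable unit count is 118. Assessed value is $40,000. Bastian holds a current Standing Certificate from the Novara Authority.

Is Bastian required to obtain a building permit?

Exception (a) is satisfied on its face — a current Category 1 Declaration is held; a current Standing Certificate is held. Under paragraphs (e)–(i): (e) would limit (a) — the baseline figure is 339, under the 428 limit — but (f) sets (e) aside: (f) operates — assessed value is $40,000, below the $42,500 limit. (g) would limit (f) — a current Provisional Certificate is held — but (h) sets (g) aside: (h) operates — a home-based business operates on the lot. (i), which would lift (h), does not operate here — the compliance score is 106 points, not below 95 points. So (a) applies.
Exception (b)'s conditions are all satisfied: no windows face an adjoining lot; there is no plumbing or electrical service. Turning to paragraphs (j)–(k): (j) operates against (b): a current Class 3 Exemption Letter is held. (k) does not operate here (the reportable unit count is 118, short of 120), so (j) stands. (b) is therefore removed.
Exception (c): a current Standing Waiver is held; the structure's footprint is 65 sq ft, less than the 70 sq ft limit — every condition holds. But: (l) operates against (c): the lot is in a historic district. (c) is therefore removed.
Exception (d) does not apply: the structure will be visible from the street.

No — exception (a) applies; Bastian does not need a building permit.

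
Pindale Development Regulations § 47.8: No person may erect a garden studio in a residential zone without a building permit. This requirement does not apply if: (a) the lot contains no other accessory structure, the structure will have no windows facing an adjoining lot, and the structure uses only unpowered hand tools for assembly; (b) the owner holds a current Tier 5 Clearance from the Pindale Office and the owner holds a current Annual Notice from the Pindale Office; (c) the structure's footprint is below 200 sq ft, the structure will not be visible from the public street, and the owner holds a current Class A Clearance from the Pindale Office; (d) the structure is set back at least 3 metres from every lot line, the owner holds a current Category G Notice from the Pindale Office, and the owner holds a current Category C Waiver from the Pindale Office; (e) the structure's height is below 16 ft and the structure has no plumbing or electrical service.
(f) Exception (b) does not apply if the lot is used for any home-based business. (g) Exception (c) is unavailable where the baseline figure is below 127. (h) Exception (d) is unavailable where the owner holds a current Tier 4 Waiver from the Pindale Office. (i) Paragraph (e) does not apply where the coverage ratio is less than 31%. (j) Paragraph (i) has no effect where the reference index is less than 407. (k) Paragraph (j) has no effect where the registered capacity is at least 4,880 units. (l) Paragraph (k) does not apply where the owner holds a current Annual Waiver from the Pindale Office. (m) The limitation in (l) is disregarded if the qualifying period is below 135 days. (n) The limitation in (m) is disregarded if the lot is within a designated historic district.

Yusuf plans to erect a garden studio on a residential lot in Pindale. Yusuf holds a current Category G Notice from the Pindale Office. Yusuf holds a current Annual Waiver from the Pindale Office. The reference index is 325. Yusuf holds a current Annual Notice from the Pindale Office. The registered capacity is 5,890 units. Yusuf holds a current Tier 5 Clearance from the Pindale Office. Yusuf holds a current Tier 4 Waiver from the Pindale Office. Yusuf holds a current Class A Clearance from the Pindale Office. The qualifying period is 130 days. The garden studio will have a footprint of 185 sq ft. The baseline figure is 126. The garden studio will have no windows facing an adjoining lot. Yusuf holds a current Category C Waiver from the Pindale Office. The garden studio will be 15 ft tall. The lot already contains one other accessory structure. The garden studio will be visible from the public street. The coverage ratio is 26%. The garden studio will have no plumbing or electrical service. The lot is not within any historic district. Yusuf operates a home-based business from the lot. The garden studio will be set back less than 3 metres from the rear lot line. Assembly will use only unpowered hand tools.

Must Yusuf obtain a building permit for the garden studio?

Exception (a) does not apply: the lot already has another accessory structure.
Exception (b)'s conditions are all satisfied: a current Tier 5 Clearance is held; a current Annual Notice is held. However, paragraph (f) must be considered: (f) is engaged — a home-based business operates on the lot. (b) is therefore removed.
Exception (c) requires that the structure will not be visible from the public street; but the structure will be visible from the street, so (c) is unavailable.
Exception (d) does not apply: the rear setback is under 3 m.
Exception (e) is satisfied on its face — the structure's height is 15 ft, below the 16 ft limit; there is no plumbing or electrical service. But: (i) is triggered — the coverage ratio is 26%, less than the 31% limit. (j) is triggered (the reference index is 325, less than the 407 limit), but is overridden by (k): (k) operates against (j): the registered capacity is 5,890 units, meeting the 4,880 units threshold. (l) would limit (k) — a current Annual Waiver is held — but (m) sets (l) aside: (m) operates against (l): the qualifying period is 130 days, below the 135 days limit. (n) is inapplicable (the lot is not in a historic district), so (m) stands. So (e) is unavailable.
No exception displaces § 47.8.

Yes — Yusuf must obtain a building permit.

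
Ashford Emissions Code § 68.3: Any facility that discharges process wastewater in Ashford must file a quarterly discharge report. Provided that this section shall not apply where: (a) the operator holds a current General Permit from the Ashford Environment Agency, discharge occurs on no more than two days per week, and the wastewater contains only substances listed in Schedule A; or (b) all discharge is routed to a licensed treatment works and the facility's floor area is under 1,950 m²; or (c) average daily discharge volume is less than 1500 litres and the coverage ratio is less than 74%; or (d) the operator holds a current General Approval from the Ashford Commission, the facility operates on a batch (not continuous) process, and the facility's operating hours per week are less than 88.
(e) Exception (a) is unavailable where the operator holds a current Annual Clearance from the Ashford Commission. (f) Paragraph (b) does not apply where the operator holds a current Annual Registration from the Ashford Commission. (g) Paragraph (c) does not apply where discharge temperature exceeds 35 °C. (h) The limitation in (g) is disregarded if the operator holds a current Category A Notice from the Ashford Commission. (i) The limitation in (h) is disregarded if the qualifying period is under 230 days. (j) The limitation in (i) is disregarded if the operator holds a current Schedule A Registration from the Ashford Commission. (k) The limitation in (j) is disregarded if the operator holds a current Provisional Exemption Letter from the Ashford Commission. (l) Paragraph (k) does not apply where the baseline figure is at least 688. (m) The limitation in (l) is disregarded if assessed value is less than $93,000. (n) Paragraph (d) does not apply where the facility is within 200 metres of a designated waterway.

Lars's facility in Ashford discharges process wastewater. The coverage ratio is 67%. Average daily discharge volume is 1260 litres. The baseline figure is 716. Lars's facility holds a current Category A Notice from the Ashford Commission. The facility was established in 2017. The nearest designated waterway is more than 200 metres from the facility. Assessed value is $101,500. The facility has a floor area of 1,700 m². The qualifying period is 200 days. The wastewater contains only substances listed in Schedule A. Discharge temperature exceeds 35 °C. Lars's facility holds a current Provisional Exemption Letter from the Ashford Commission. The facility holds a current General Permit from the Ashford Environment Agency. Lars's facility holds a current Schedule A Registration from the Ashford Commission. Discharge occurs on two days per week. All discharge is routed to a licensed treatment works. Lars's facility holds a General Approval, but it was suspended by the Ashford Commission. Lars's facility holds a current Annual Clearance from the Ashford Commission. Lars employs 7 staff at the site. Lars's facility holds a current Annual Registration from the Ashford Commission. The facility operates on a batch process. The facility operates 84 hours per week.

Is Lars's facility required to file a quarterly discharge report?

No — exception (c) applies; Lars's facility is not required to file a quarterly discharge report.

Exception (a)'s conditions are all satisfied: a current General Permit is held; discharge occurs on no more than two days per week; the wastewater is Schedule-A-only. Turning to paragraph (e): (e) operates against (a): a current Annual Clearance is held. (a) is therefore removed.
All of (b)'s requirements are met (discharge is routed to a licensed treatment works; the facility's floor area is 1,700 m², under the 1,950 m² limit). Turning to paragraph (f): (f) is triggered — a current Annual Registration is held. So (b) is unavailable.
Exception (c)'s conditions are all satisfied: average daily discharge volume is 1260 litres, less than the 1500 litres limit; the coverage ratio is 67%, less than the 74% limit. Applying paragraphs (g)–(m): (g) would limit (c) — discharge temperature exceeds 35 °C — but (h) sets (g) aside: (h) operates against (g): a current Category A Notice is held. (i) operates (the qualifying period is 200 days, under the 230 days limit), but is displaced by (j): (j) operates against (i): a current Schedule A Registration is held. (k) is triggered (a current Provisional Exemption Letter is held), but yields to (l): (l) operates against (k): the baseline figure is 716, meeting the 688 threshold. (m) is not engaged (assessed value is $101,500, not less than $93,000), so (l) stands. (c) remains available.
Exception (d) does not apply: there is no General Approval in force.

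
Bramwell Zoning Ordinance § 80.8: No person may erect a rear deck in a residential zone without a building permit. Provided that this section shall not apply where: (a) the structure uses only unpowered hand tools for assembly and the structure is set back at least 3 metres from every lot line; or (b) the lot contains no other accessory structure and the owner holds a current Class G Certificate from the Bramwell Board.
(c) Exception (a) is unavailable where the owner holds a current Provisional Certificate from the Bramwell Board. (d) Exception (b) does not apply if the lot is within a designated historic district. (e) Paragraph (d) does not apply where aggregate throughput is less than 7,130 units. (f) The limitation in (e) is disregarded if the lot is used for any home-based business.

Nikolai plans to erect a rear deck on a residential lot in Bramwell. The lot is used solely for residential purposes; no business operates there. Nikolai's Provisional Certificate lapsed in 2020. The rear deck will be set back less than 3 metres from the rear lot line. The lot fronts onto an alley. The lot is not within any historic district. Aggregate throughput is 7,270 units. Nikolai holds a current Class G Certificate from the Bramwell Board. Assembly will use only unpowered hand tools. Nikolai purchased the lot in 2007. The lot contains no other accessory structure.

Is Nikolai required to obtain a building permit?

No — exception (b) applies; Nikolai does not need a building permit.

Exception (a) requires that the structure is set back at least 3 metres from every lot line; but the rear setback is under 3 m, so (a) is unavailable.
Exception (b)'s conditions are all satisfied: the lot has no other accessory structure; a current Class G Certificate is held. Under paragraphs (d)–(f): (d), which would limit (b), is not engaged: the lot is not in a historic district. (b) remains available.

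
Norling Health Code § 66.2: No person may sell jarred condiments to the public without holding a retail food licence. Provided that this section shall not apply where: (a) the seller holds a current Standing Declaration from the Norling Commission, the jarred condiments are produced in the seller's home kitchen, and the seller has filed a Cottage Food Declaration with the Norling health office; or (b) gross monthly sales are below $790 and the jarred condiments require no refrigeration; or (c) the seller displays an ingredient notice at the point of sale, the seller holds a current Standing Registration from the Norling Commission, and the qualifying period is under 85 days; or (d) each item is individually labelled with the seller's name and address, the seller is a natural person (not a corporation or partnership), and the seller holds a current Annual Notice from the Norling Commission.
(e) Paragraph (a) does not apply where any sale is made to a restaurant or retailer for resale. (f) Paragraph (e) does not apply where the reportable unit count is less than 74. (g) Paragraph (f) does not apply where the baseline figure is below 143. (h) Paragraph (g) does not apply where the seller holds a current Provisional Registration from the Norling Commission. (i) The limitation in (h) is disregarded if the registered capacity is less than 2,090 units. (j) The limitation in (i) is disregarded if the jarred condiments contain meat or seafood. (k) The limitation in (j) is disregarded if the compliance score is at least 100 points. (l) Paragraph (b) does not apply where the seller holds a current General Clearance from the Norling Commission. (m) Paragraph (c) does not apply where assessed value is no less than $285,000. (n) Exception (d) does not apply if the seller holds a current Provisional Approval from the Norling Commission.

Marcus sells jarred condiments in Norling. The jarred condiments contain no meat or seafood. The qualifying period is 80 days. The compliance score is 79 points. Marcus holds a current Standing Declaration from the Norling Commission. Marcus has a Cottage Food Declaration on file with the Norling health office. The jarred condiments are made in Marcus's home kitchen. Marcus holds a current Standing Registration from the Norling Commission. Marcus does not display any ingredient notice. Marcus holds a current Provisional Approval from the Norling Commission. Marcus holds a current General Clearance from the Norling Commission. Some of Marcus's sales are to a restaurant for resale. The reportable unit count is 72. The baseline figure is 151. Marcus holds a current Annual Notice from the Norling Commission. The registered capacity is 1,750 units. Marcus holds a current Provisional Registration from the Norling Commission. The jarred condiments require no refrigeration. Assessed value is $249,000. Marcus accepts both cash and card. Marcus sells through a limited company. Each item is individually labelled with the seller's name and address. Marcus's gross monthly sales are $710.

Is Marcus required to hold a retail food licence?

Exception (a) is satisfied on its face — a current Standing Declaration is held; the jarred condiments are home-kitchen produced; a Cottage Food Declaration is on file. Considering the limiting provisions: (e) operates (some sales are to a restaurant for resale), but is overridden by (f): (f) operates — the reportable unit count is 72, less than the 74 limit. (g) does not operate here (the baseline figure is 151, not below 143), so (f) stands. Exception (a) stands.
Exception (b) is satisfied on its face — gross monthly sales are $710, below the $790 limit; the jarred condiments are shelf-stable. Turning to paragraph (l): (l) operates against (b): a current General Clearance is held. So (b) is unavailable.
Exception (c) does not apply: no ingredient notice is displayed.
Exception (d) requires that the seller is a natural person (not a corporation or partnership); but the seller operates through a limited company, so (d) is unavailable.

No — exception (a) applies; Marcus is not required to hold a retail food licence.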